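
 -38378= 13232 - 51610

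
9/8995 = 9/8995 =0.00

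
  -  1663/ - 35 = 1663/35  =  47.51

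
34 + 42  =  76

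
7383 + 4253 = 11636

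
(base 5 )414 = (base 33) 3A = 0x6d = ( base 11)9a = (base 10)109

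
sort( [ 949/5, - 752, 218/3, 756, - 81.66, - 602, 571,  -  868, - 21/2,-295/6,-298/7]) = [ - 868, - 752, - 602, - 81.66, - 295/6, - 298/7,  -  21/2, 218/3, 949/5, 571, 756]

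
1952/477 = 1952/477 = 4.09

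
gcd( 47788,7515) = 1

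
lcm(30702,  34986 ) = 1504398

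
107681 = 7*15383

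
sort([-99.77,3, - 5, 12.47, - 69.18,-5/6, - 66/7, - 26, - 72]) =[-99.77, - 72, - 69.18, - 26, - 66/7, - 5, - 5/6, 3,12.47 ] 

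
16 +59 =75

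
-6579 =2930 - 9509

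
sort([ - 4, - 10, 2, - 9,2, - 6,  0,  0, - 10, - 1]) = [ - 10,  -  10, - 9, - 6, - 4, - 1,  0,  0,2,2] 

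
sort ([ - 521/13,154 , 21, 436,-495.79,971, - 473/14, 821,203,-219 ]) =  [ - 495.79,-219 , - 521/13, - 473/14,21,154, 203, 436, 821, 971] 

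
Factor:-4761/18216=-23/88= - 2^ ( - 3 ) * 11^( - 1 )*23^1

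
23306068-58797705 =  - 35491637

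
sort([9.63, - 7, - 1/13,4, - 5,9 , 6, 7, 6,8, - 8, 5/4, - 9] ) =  [ - 9, - 8, - 7,-5, - 1/13,5/4,  4, 6, 6, 7, 8, 9, 9.63]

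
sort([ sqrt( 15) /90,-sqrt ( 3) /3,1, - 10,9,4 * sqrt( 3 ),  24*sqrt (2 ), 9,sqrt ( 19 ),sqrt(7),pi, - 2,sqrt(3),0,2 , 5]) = [ - 10,-2, - sqrt( 3) /3,0,sqrt(15)/90, 1,  sqrt( 3) , 2, sqrt( 7 ) , pi,sqrt(19), 5, 4*sqrt( 3 ) , 9,9,24*sqrt(2) ] 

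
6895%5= 0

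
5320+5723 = 11043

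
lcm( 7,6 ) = 42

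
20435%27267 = 20435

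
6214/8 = 3107/4 = 776.75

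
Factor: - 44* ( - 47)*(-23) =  - 2^2*11^1*23^1*47^1 = -47564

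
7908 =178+7730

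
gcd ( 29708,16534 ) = 14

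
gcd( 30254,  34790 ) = 14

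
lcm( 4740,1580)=4740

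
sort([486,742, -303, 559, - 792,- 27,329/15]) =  [ - 792, - 303, - 27,329/15, 486, 559, 742 ] 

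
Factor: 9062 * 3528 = 31970736=2^4* 3^2* 7^2*23^1*197^1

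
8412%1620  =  312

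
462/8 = 231/4 = 57.75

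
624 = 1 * 624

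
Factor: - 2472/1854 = -2^2*3^( - 1 )  =  - 4/3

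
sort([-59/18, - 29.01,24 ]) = [ - 29.01 , - 59/18, 24 ]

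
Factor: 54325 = 5^2*41^1*53^1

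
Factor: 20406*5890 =2^2*3^1*5^1*19^2*  31^1*179^1 = 120191340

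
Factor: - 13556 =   -  2^2*3389^1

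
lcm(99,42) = 1386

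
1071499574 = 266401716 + 805097858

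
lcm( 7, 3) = 21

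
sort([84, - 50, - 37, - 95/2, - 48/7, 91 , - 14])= [- 50,-95/2,  -  37,-14, - 48/7,84, 91]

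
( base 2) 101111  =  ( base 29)1i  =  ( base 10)47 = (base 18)2b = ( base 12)3B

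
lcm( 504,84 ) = 504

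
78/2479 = 78/2479 = 0.03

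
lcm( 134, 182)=12194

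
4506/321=14 + 4/107 = 14.04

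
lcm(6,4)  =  12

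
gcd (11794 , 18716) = 2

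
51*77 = 3927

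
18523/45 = 18523/45 =411.62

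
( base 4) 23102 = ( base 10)722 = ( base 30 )O2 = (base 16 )2d2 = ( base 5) 10342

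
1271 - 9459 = - 8188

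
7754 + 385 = 8139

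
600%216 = 168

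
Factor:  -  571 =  - 571^1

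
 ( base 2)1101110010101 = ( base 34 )63n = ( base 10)7061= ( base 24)c65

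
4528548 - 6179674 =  - 1651126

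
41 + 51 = 92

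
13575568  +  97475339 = 111050907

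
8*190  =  1520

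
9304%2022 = 1216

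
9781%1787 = 846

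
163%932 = 163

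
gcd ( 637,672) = 7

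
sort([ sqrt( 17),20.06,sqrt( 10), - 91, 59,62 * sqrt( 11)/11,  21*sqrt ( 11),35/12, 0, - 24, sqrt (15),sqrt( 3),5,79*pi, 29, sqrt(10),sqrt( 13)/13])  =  [-91, - 24,0,sqrt( 13 )/13,sqrt( 3 ),35/12,sqrt( 10) , sqrt ( 10), sqrt(15 ) , sqrt(17), 5, 62 * sqrt( 11)/11, 20.06,29,  59,21*sqrt(11), 79*pi ] 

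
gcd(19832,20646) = 74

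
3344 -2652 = 692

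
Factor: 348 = 2^2*3^1*29^1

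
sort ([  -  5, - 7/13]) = [- 5,  -  7/13 ] 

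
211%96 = 19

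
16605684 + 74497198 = 91102882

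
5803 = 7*829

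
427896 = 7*61128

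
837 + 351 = 1188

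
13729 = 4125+9604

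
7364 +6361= 13725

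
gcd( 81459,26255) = 1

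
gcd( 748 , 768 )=4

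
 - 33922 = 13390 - 47312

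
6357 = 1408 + 4949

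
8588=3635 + 4953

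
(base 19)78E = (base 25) 47I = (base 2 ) 101010000101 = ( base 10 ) 2693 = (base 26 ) 3PF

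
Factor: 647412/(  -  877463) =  - 2^2*3^1*53951^1*877463^( - 1 ) 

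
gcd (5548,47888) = 292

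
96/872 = 12/109 = 0.11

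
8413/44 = 191 + 9/44 = 191.20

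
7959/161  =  1137/23 = 49.43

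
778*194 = 150932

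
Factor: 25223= 11^1*2293^1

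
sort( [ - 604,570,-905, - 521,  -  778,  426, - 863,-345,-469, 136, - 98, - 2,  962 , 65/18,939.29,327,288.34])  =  [- 905, -863, - 778 , - 604, - 521, - 469, - 345, - 98, - 2,65/18,  136,288.34, 327, 426,570,939.29,  962]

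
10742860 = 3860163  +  6882697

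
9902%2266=838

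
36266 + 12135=48401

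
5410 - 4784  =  626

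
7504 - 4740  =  2764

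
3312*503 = 1665936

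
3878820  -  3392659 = 486161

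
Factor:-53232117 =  - 3^1*17^1 * 1043767^1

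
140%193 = 140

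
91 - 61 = 30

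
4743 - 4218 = 525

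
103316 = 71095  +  32221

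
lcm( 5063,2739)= 167079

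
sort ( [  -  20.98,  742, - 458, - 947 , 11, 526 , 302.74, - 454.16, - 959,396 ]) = [ - 959, - 947,-458 , - 454.16,  -  20.98, 11,  302.74, 396,526 , 742 ] 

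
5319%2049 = 1221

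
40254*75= 3019050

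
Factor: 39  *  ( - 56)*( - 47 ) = 2^3*3^1*7^1*13^1*47^1=102648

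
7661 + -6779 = 882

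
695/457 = 695/457= 1.52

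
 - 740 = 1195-1935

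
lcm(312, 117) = 936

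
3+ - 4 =  -  1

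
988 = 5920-4932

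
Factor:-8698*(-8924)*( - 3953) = - 306835623256 = - 2^3*23^1 * 59^1 * 67^1*97^1*4349^1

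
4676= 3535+1141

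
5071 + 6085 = 11156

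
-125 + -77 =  - 202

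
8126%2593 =347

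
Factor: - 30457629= - 3^2*41^1*59^1* 1399^1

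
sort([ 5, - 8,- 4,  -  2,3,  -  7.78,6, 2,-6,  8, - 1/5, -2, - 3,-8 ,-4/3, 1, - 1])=[  -  8, - 8 ,-7.78, - 6, -4 , - 3  , - 2, - 2, - 4/3, - 1,  -  1/5,  1,2 , 3, 5, 6,8] 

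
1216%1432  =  1216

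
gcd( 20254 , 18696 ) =1558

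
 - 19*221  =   - 4199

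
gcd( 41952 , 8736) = 96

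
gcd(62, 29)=1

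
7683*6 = 46098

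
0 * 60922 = 0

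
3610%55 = 35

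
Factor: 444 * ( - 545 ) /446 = -2^1 * 3^1*5^1*37^1*109^1 * 223^(  -  1) =- 120990/223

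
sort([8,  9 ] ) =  [8,9] 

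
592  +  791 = 1383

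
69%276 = 69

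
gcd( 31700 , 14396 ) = 4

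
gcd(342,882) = 18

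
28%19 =9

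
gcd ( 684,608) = 76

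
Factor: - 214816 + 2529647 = 2314831 = 37^1*62563^1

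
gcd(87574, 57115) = 1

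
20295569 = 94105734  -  73810165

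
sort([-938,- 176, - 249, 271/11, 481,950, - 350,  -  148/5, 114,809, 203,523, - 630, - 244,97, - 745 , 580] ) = [ - 938, - 745 ,-630, - 350, - 249, - 244, - 176 , - 148/5, 271/11,97,  114 , 203,  481, 523, 580, 809,950 ] 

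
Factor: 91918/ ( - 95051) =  - 2^1*11^( - 1)*8641^ ( - 1 ) *45959^1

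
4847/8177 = 131/221 =0.59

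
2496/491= 5 + 41/491 = 5.08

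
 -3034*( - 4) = 12136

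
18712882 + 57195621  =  75908503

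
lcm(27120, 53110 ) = 1274640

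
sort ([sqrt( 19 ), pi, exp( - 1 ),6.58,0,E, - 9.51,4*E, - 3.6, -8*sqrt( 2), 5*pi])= [-8*sqrt(2 ), - 9.51, - 3.6,  0, exp( - 1),E,  pi, sqrt( 19),6.58,4 * E, 5*pi]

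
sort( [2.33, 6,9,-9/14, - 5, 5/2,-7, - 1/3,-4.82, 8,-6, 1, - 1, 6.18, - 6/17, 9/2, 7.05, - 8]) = [ - 8, - 7,-6, - 5, - 4.82,- 1, - 9/14, - 6/17, - 1/3,1,2.33, 5/2 , 9/2, 6, 6.18, 7.05 , 8, 9]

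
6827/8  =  6827/8 = 853.38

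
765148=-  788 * ( - 971 ) 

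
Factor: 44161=13^1*43^1*79^1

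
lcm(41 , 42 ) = 1722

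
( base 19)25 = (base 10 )43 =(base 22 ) 1l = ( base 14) 31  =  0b101011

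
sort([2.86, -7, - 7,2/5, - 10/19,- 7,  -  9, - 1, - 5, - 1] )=[ - 9, - 7,  -  7,-7,- 5, -1,-1, - 10/19, 2/5,2.86]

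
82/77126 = 41/38563=0.00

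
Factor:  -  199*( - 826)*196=2^3*7^3 * 59^1*199^1 = 32217304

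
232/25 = 9 + 7/25=9.28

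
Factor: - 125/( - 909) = 3^ ( - 2 )*5^3 * 101^ (-1)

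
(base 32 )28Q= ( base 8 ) 4432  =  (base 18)738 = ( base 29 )2MA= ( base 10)2330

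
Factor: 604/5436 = 1/9=3^( - 2) 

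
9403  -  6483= 2920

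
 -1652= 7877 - 9529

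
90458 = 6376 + 84082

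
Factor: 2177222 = 2^1*1088611^1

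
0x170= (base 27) dh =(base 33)B5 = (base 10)368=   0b101110000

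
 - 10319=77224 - 87543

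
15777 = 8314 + 7463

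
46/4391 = 46/4391 = 0.01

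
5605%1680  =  565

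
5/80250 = 1/16050 = 0.00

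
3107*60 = 186420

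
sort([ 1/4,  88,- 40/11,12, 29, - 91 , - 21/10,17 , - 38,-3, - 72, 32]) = [ - 91, - 72, - 38, - 40/11, - 3 , - 21/10,1/4,12, 17,  29,32,88]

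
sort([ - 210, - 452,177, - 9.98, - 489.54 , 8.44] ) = [-489.54, - 452, - 210, - 9.98, 8.44,177]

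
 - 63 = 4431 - 4494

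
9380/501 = 18 + 362/501 = 18.72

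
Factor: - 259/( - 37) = 7 = 7^1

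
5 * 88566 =442830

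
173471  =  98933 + 74538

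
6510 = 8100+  - 1590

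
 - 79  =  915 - 994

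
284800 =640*445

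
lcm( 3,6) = 6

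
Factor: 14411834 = 2^1*67^1*131^1*821^1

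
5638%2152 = 1334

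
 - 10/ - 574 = 5/287 = 0.02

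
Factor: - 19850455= - 5^1* 167^1*23773^1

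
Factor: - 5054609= -7^1*227^1*3181^1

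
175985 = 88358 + 87627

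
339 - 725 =-386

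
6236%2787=662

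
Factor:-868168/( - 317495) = 2^3*5^(-1)*7^1*37^1*419^1*63499^( - 1)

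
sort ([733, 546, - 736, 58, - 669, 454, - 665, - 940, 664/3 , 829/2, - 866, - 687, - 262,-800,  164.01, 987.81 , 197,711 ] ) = [ - 940, - 866,-800, - 736, - 687, - 669, - 665 ,- 262, 58, 164.01,197, 664/3 , 829/2, 454,  546,711,733,  987.81] 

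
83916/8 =10489 + 1/2   =  10489.50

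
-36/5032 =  -1 + 1249/1258 = - 0.01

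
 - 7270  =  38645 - 45915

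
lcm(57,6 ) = 114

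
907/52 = 17+23/52  =  17.44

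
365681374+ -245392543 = 120288831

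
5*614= 3070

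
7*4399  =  30793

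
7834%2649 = 2536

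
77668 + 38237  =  115905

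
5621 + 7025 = 12646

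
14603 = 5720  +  8883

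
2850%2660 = 190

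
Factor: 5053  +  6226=11279^1 = 11279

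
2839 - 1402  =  1437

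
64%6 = 4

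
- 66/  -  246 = 11/41 = 0.27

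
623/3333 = 623/3333 = 0.19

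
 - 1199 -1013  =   - 2212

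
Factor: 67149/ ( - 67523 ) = - 3^4*829^1*67523^(  -  1 )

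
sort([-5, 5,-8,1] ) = [ - 8, - 5, 1, 5]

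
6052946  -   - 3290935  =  9343881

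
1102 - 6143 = -5041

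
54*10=540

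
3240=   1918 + 1322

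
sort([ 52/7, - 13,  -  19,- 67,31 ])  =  [ - 67, - 19,  -  13,52/7,  31]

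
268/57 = 268/57 = 4.70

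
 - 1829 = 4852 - 6681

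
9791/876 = 11 + 155/876  =  11.18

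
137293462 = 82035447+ 55258015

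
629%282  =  65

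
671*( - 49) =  - 32879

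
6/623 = 6/623= 0.01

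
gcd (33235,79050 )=85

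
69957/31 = 69957/31 = 2256.68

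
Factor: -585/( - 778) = 2^( - 1 )*3^2*5^1  *  13^1*389^(-1)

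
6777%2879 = 1019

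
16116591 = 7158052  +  8958539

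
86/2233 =86/2233 = 0.04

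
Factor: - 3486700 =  - 2^2*5^2*7^1 *17^1*293^1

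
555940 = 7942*70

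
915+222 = 1137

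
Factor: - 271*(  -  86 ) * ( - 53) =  - 1235218 = -2^1*43^1*53^1*271^1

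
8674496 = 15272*568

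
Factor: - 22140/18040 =  -  2^( - 1)*3^3*11^(-1)=-  27/22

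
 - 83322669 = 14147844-97470513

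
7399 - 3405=3994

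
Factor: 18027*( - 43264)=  -779920128  =  - 2^8 * 3^2*13^2*2003^1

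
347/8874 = 347/8874 = 0.04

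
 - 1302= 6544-7846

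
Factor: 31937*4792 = 2^3* 109^1*293^1*599^1 = 153042104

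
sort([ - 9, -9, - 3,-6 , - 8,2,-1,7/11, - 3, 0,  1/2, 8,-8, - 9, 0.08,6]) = [ - 9 , - 9,-9, -8, - 8, - 6, - 3, - 3, - 1, 0,0.08,1/2,7/11,2, 6, 8 ]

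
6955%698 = 673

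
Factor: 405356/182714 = 2^1*421^( - 1)*467^1 = 934/421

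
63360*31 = 1964160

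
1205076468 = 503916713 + 701159755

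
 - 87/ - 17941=87/17941 = 0.00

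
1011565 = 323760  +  687805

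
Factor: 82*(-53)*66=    - 286836=   - 2^2 * 3^1 * 11^1 *41^1 * 53^1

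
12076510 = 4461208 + 7615302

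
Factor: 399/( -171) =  - 3^( - 1 )*7^1 = -  7/3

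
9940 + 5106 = 15046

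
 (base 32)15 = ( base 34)13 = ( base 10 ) 37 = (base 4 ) 211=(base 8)45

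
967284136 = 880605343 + 86678793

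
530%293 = 237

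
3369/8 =3369/8 =421.12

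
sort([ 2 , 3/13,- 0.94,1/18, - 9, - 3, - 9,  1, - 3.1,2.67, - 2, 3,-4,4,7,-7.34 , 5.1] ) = [ - 9, - 9 , - 7.34,-4, - 3.1, - 3,-2, - 0.94, 1/18, 3/13, 1 , 2, 2.67,3  ,  4,5.1, 7]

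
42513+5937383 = 5979896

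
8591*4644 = 39896604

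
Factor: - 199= -199^1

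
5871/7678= 5871/7678 = 0.76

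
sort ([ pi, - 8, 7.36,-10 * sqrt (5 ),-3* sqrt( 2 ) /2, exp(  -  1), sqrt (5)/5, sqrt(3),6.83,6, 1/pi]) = [- 10*sqrt(5),-8, - 3*sqrt(2) /2,  1/pi, exp(-1), sqrt( 5 )/5, sqrt(3 ), pi, 6, 6.83, 7.36]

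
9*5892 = 53028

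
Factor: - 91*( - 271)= 24661 = 7^1 * 13^1*271^1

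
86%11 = 9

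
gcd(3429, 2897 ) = 1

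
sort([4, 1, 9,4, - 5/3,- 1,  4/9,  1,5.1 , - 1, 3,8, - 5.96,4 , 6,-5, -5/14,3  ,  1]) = [ - 5.96 , -5 , - 5/3 ,- 1, - 1, -5/14,4/9 , 1,1 , 1 , 3,  3, 4 , 4, 4 , 5.1, 6,8,9]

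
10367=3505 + 6862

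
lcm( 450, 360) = 1800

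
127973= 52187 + 75786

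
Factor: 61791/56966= 2^ ( - 1 )*3^1* 7^(-1 ) * 13^ (-1 )* 43^1*313^ (-1 )*479^1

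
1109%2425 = 1109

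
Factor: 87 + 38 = 5^3 = 125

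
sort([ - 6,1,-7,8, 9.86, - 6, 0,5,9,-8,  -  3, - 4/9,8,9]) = [ - 8, - 7, - 6, - 6, - 3, - 4/9, 0,1, 5, 8, 8,9,9,9.86]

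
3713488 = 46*80728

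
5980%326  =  112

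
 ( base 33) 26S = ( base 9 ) 3261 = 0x964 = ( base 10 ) 2404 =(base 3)10022001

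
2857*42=119994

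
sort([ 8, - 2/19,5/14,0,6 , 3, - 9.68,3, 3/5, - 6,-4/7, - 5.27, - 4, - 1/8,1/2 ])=[  -  9.68,-6 , - 5.27,  -  4,-4/7, - 1/8,- 2/19,0 , 5/14  ,  1/2, 3/5,3,3,6,8] 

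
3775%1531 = 713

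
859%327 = 205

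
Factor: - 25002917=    - 19^1*1315943^1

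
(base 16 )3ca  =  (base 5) 12340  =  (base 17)361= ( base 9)1287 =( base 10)970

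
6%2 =0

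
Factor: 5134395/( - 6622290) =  - 342293/441486= - 2^( - 1)*3^( - 2)*7^1 * 107^1*457^1 * 24527^( - 1)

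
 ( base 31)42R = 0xf5d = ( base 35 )37d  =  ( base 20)9gd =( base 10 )3933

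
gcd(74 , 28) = 2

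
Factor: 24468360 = 2^3*3^1*5^1*7^1*29129^1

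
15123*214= 3236322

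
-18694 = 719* ( -26 ) 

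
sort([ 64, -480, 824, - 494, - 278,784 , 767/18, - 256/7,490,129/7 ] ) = [ - 494, - 480  , - 278,  -  256/7, 129/7, 767/18,64, 490 , 784,824 ] 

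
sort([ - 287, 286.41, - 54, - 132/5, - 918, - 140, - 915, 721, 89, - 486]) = [ - 918, - 915, - 486, - 287,-140 , - 54,-132/5, 89,286.41, 721]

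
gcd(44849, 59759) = 7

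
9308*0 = 0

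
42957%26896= 16061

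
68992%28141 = 12710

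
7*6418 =44926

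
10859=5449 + 5410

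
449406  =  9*49934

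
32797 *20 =655940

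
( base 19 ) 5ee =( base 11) 1626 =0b100000100101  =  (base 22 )46H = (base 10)2085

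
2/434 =1/217  =  0.00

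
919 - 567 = 352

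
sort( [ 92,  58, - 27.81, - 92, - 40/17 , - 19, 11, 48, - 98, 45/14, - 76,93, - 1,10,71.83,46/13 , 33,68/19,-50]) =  [  -  98, - 92, - 76, - 50, - 27.81, - 19, - 40/17,- 1,  45/14, 46/13, 68/19, 10, 11,33,48,  58,71.83,92,  93]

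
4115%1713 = 689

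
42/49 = 6/7 = 0.86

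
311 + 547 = 858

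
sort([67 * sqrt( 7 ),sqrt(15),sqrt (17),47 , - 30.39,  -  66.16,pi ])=[  -  66.16, - 30.39,pi,sqrt(15 ),sqrt(17), 47,67 * sqrt(7 ) ] 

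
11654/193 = 11654/193 = 60.38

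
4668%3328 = 1340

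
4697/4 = 1174 + 1/4=1174.25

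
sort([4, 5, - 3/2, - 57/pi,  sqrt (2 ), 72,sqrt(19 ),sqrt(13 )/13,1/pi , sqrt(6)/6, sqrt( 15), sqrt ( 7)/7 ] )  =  [ - 57/pi, - 3/2,sqrt( 13)/13,  1/pi, sqrt( 7 )/7, sqrt ( 6) /6, sqrt( 2 ), sqrt(15 ),  4, sqrt(19), 5, 72 ] 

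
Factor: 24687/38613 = 39/61=3^1*13^1 * 61^( - 1 ) 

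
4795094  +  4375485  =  9170579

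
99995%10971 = 1256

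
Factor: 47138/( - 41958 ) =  -3^ ( - 4 ) * 7^1 * 13^1 = - 91/81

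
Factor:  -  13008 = -2^4*3^1*271^1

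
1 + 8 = 9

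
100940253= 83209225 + 17731028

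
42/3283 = 6/469 = 0.01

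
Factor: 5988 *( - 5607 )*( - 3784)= 127046725344=2^5*3^3*7^1*11^1*43^1 * 89^1*499^1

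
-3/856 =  -3/856 = -0.00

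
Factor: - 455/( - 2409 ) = 3^( - 1)*5^1*7^1*11^ ( - 1)*13^1*73^(  -  1) 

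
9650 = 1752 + 7898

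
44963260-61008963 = - 16045703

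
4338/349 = 12 + 150/349 = 12.43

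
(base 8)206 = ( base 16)86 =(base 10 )134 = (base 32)46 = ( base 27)4Q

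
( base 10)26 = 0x1A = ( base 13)20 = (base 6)42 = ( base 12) 22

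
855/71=12+3/71 = 12.04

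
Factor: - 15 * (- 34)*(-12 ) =  -  6120 = -2^3*3^2  *  5^1 * 17^1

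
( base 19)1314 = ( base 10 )7965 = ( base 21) I16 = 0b1111100011101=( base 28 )A4D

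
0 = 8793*0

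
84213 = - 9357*( - 9)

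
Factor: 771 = 3^1*257^1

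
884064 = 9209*96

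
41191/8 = 5148+ 7/8  =  5148.88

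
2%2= 0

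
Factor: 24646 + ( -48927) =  - 24281^1 = - 24281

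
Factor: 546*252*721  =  2^3*3^3*7^3*13^1*  103^1 =99203832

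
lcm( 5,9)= 45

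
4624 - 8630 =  - 4006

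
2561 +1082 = 3643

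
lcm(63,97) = 6111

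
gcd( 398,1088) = 2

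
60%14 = 4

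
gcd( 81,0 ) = 81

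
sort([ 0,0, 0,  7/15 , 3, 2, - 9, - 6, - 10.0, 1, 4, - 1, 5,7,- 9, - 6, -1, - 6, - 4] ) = [ - 10.0, - 9,  -  9,-6, - 6, - 6, - 4, - 1,-1, 0, 0, 0, 7/15, 1, 2,3, 4 , 5, 7 ] 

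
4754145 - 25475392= - 20721247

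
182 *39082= 7112924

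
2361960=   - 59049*( - 40)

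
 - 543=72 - 615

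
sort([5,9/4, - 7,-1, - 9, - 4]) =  [-9, - 7,-4, - 1,9/4, 5 ]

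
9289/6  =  1548 + 1/6=1548.17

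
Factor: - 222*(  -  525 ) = 116550= 2^1*3^2*5^2*7^1*37^1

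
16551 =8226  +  8325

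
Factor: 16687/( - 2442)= - 41/6= - 2^( - 1 )*3^( - 1) * 41^1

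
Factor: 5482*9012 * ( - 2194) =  - 108391902096 = - 2^4*3^1*751^1*1097^1  *2741^1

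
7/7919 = 7/7919= 0.00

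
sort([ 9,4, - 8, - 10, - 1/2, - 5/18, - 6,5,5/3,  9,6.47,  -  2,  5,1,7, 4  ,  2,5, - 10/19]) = [ - 10, - 8, - 6, - 2, - 10/19,-1/2,-5/18, 1,5/3, 2, 4,4 , 5, 5 , 5,6.47, 7,9 , 9 ] 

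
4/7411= 4/7411= 0.00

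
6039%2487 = 1065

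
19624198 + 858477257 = 878101455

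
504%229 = 46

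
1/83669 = 1/83669 = 0.00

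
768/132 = 64/11 = 5.82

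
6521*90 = 586890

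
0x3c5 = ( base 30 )125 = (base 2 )1111000101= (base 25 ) 1df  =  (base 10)965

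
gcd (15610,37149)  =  7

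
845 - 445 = 400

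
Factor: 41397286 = 2^1 * 7^1*23^1*128563^1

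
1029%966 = 63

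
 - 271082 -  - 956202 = 685120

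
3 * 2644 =7932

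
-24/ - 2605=24/2605 = 0.01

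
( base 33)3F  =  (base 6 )310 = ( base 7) 222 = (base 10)114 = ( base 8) 162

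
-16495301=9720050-26215351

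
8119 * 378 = 3068982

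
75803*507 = 38432121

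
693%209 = 66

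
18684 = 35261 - 16577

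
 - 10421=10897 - 21318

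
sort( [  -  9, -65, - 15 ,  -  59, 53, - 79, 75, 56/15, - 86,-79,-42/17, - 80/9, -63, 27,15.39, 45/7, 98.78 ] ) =[ - 86, -79, -79, - 65,-63,-59,  -  15, - 9, - 80/9,-42/17 , 56/15,45/7, 15.39,27, 53, 75,98.78] 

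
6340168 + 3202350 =9542518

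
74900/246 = 304 + 58/123 = 304.47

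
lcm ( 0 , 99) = 0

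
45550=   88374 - 42824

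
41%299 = 41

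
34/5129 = 34/5129   =  0.01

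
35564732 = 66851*532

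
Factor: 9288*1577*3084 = 2^5*  3^4*19^1*43^1*83^1*257^1 = 45171890784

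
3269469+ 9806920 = 13076389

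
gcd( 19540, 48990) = 10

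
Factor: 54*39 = 2^1*3^4*13^1 = 2106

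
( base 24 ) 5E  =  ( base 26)54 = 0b10000110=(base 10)134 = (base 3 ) 11222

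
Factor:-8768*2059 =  - 18053312 = -2^6*29^1  *71^1*137^1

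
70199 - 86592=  - 16393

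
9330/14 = 4665/7 = 666.43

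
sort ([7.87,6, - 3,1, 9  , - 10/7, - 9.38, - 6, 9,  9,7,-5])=[ - 9.38, - 6,-5, - 3, - 10/7,  1, 6, 7, 7.87, 9,9 , 9 ] 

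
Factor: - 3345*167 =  - 3^1*5^1*167^1*223^1 = - 558615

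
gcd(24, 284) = 4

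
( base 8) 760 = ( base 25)JL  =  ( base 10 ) 496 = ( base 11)411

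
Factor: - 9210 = -2^1*3^1*5^1*307^1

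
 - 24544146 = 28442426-52986572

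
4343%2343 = 2000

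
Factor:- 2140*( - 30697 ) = 65691580 = 2^2 * 5^1*107^1*30697^1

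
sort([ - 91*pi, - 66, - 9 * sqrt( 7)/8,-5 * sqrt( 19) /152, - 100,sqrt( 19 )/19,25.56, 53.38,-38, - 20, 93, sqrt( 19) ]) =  [ - 91*pi, - 100 , - 66,  -  38,-20, - 9*sqrt (7)/8, - 5*sqrt( 19 ) /152, sqrt( 19 ) /19,  sqrt( 19 ), 25.56, 53.38, 93]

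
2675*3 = 8025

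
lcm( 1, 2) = 2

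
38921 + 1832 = 40753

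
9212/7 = 1316  =  1316.00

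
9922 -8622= 1300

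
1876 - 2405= -529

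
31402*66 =2072532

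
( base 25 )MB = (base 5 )4221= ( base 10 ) 561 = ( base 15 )276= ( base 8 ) 1061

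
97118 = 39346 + 57772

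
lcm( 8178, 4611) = 433434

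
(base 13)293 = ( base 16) 1ca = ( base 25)I8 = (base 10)458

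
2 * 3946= 7892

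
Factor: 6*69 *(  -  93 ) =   -  38502 =- 2^1*3^3*23^1*31^1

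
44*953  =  41932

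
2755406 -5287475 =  - 2532069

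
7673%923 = 289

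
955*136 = 129880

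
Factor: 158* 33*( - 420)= - 2^3* 3^2*5^1  *  7^1*11^1*79^1 = - 2189880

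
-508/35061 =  - 508/35061 = - 0.01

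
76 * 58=4408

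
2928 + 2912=5840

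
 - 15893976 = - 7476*2126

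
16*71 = 1136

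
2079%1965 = 114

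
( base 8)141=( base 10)97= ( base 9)117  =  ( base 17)5c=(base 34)2T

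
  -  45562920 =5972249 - 51535169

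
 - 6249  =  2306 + -8555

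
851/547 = 851/547= 1.56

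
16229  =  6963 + 9266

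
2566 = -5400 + 7966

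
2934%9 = 0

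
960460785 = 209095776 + 751365009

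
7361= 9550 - 2189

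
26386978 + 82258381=108645359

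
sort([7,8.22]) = [7 , 8.22]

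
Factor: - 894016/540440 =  - 488/295 =- 2^3*5^ ( - 1 )*59^( - 1) * 61^1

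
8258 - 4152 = 4106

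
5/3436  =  5/3436= 0.00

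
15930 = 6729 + 9201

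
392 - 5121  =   - 4729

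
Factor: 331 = 331^1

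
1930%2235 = 1930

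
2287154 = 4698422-2411268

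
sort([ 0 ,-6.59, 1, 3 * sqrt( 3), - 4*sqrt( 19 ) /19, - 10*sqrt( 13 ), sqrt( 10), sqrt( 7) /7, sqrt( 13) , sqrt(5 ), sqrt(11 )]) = [ - 10*sqrt(13),  -  6.59, - 4*sqrt( 19 )/19, 0, sqrt( 7)/7, 1,sqrt(5) , sqrt( 10), sqrt( 11 ), sqrt( 13), 3 * sqrt(3)] 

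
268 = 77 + 191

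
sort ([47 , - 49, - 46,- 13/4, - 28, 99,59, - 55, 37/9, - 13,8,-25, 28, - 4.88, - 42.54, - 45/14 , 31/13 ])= [-55 , - 49, - 46, - 42.54, - 28, - 25, - 13,  -  4.88, - 13/4,-45/14,31/13,37/9,8, 28,  47,59, 99]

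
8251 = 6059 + 2192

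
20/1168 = 5/292 = 0.02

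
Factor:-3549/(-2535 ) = 5^( - 1)*7^1 = 7/5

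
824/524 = 1 + 75/131=   1.57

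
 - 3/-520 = 3/520 = 0.01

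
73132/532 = 137 + 62/133  =  137.47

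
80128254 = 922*86907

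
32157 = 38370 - 6213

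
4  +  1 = 5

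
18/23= 18/23 = 0.78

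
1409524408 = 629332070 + 780192338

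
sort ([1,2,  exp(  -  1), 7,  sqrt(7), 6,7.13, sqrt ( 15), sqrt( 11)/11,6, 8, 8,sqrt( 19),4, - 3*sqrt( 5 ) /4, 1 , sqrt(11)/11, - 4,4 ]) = [-4, -3*sqrt ( 5) /4, sqrt(11)/11, sqrt( 11 )/11, exp( - 1 ), 1  ,  1, 2, sqrt(7),sqrt(15), 4 , 4,sqrt ( 19 ), 6,6, 7, 7.13 , 8 , 8 ]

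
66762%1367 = 1146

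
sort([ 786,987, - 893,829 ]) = [ - 893,  786,829,987 ] 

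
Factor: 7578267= 3^1*2526089^1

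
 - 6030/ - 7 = 861 + 3/7   =  861.43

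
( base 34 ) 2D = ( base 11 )74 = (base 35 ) 2B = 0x51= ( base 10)81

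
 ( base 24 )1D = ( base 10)37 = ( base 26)1B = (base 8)45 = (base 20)1h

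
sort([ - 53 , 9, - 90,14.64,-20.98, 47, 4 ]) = [ - 90, - 53, - 20.98 , 4, 9,  14.64,47]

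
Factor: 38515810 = 2^1*5^1 * 41^1 * 93941^1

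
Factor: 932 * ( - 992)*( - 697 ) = 2^7 * 17^1*31^1* 41^1* 233^1 = 644407168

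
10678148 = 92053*116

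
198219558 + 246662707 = 444882265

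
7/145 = 7/145 = 0.05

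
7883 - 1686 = 6197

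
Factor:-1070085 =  - 3^1*5^1*71339^1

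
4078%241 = 222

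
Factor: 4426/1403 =2^1*23^( - 1)*61^ ( - 1)*2213^1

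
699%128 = 59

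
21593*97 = 2094521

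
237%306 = 237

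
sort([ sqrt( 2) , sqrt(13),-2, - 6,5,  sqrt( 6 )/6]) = [ - 6, - 2 , sqrt( 6 ) /6,sqrt(2),sqrt (13 ), 5]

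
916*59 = 54044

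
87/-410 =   -  87/410 = -0.21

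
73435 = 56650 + 16785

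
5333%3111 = 2222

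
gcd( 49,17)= 1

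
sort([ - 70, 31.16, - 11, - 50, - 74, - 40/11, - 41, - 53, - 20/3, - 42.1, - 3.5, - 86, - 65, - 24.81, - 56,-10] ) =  [-86, - 74,  -  70,-65, - 56, - 53, - 50, - 42.1, - 41, - 24.81, - 11,-10,  -  20/3, - 40/11, - 3.5,  31.16 ] 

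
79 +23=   102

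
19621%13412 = 6209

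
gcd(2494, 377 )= 29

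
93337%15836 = 14157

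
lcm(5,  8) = 40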